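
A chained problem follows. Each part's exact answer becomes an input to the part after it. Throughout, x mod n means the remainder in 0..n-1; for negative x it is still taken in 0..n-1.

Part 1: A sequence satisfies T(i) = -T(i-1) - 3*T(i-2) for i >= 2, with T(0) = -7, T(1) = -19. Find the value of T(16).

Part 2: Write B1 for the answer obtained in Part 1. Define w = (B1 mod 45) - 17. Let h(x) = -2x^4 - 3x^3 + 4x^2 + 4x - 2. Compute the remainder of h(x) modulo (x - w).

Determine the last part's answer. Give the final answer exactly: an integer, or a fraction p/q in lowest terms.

-963874

Part 1: T(2) = -1*(-19) - 3*(-7) = 40; iterating: T(2)=40, T(3)=17, T(4)=-137, T(5)=86, T(6)=325, T(7)=-583, T(8)=-392, T(9)=2141, T(10)=-965, T(11)=-5458, T(12)=8353, T(13)=8021, T(14)=-33080, T(15)=9017, T(16)=90223; answer 90223
Part 2: B1 = 90223; w = 26; remainder = value at the root: -2*(26)^4 - 3*(26)^3 + 4*(26)^2 + 4*(26)^1 - 2 = (-913952) + (-52728) + (2704) + (104) + (-2) = -963874; answer -963874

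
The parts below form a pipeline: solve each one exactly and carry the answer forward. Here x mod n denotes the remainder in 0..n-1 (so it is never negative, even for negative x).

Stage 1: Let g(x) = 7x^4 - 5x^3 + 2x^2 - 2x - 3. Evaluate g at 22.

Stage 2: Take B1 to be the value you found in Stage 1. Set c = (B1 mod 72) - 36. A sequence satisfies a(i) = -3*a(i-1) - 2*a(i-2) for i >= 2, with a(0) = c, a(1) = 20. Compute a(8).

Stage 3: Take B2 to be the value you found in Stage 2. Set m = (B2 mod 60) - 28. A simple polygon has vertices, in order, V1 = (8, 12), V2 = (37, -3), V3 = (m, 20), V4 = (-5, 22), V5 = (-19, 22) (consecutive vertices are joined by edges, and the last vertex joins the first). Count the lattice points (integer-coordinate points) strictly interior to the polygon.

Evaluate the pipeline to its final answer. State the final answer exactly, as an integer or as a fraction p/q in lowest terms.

Stage 1: 7*(22)^4 - 5*(22)^3 + 2*(22)^2 - 2*(22)^1 - 3 = (1639792) + (-53240) + (968) + (-44) + (-3) = 1587473; answer 1587473
Stage 2: B1 = 1587473; c = -19; a(2) = -3*(20) - 2*(-19) = -22; iterating: a(2)=-22, a(3)=26, a(4)=-34, a(5)=50, a(6)=-82, a(7)=146, a(8)=-274; answer -274
Stage 3: B2 = -274; m = -2; cross terms: (8*-3 - 37*12)=-468, (37*20 - -2*-3)=734, (-2*22 - -5*20)=56, (-5*22 - -19*22)=308, (-19*12 - 8*22)=-404; twice the area = |226| = 226; area = 113; boundary points = 1 + 1 + 1 + 14 + 1 = 18; strictly interior points = area - boundary/2 + 1 = 105; answer 105

105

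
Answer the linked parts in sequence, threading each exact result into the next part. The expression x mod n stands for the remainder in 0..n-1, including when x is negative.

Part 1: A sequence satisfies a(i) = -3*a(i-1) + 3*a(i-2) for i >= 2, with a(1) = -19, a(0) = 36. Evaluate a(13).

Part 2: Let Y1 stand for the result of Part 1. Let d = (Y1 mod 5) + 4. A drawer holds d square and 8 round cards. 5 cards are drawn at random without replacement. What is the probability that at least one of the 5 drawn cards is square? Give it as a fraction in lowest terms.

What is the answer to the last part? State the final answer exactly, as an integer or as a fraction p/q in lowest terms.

1231/1287

Part 1: a(2) = -3*(-19) + 3*(36) = 165; iterating: a(2)=165, a(3)=-552, a(4)=2151, a(5)=-8109, a(6)=30780, a(7)=-116667, a(8)=442341, a(9)=-1677024, a(10)=6358095, a(11)=-24105357, a(12)=91390356, a(13)=-346487139; answer -346487139
Part 2: Y1 = -346487139; d = 5; total draws C(13,5) = 1287; complement C(8,5) = 56; favorable 1287 - 56 = 1231; P = 1231/1287; answer 1231/1287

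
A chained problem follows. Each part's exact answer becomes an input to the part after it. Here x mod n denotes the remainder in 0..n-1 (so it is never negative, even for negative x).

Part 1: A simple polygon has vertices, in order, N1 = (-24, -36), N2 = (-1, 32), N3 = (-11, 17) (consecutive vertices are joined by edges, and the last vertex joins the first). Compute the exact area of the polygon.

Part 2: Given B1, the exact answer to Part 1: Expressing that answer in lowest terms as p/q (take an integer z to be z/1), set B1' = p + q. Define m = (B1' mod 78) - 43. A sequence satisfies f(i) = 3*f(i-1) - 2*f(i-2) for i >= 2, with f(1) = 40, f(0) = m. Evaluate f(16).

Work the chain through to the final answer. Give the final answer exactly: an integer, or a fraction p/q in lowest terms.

3801012

Part 1: cross terms: (-24*32 - -1*-36)=-804, (-1*17 - -11*32)=335, (-11*-36 - -24*17)=804; twice the area = |335| = 335; area = 335/2; answer 335/2
Part 2: B1 = 335/2; threaded value p + q = 337; m = -18; f(2) = 3*(40) - 2*(-18) = 156; iterating: f(2)=156, f(3)=388, f(4)=852, f(5)=1780, f(6)=3636, f(7)=7348, f(8)=14772, f(9)=29620, f(10)=59316, f(11)=118708, f(12)=237492, f(13)=475060, f(14)=950196, f(15)=1900468, f(16)=3801012; answer 3801012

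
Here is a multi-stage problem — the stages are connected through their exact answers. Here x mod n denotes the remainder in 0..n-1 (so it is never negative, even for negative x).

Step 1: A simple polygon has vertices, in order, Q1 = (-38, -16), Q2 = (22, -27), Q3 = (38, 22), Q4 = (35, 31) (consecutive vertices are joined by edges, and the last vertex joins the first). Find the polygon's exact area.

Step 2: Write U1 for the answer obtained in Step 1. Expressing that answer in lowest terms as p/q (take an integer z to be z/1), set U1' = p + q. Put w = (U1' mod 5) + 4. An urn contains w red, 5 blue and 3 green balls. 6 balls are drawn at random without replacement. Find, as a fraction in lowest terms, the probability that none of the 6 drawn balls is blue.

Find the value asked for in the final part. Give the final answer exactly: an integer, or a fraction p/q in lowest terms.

Step 1: cross terms: (-38*-27 - 22*-16)=1378, (22*22 - 38*-27)=1510, (38*31 - 35*22)=408, (35*-16 - -38*31)=618; twice the area = |3914| = 3914; area = 1957; answer 1957
Step 2: U1 = 1957; threaded value p + q = 1958; w = 7; total draws C(15,6) = 5005; favorable C(10,6) = 210; P = 6/143; answer 6/143

6/143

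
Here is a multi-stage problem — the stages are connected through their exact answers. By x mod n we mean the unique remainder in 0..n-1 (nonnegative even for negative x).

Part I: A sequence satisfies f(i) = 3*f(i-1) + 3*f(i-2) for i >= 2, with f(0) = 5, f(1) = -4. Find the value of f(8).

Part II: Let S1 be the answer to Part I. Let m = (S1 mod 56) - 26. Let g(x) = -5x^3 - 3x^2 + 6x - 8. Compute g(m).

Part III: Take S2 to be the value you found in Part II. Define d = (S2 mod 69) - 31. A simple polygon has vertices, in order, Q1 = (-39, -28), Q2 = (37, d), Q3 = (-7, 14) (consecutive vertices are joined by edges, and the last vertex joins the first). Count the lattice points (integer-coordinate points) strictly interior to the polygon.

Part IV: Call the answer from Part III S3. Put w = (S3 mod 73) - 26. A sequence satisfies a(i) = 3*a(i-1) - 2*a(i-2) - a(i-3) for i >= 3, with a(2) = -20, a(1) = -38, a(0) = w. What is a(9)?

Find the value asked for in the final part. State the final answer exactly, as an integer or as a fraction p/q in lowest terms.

3228

Part I: f(2) = 3*(-4) + 3*(5) = 3; iterating: f(2)=3, f(3)=-3, f(4)=0, f(5)=-9, f(6)=-27, f(7)=-108, f(8)=-405; answer -405
Part II: S1 = -405; m = 17; -5*(17)^3 - 3*(17)^2 + 6*(17)^1 - 8 = (-24565) + (-867) + (102) + (-8) = -25338; answer -25338
Part III: S2 = -25338; d = 23; cross terms: (-39*23 - 37*-28)=139, (37*14 - -7*23)=679, (-7*-28 - -39*14)=742; twice the area = |1560| = 1560; area = 780; boundary points = 1 + 1 + 2 = 4; strictly interior points = area - boundary/2 + 1 = 779; answer 779
Part IV: S3 = 779; w = 23; a(3) = 3*(-20) - 2*(-38) - 1*(23) = -7; iterating: a(3)=-7, a(4)=57, a(5)=205, a(6)=508, a(7)=1057, a(8)=1950, a(9)=3228; answer 3228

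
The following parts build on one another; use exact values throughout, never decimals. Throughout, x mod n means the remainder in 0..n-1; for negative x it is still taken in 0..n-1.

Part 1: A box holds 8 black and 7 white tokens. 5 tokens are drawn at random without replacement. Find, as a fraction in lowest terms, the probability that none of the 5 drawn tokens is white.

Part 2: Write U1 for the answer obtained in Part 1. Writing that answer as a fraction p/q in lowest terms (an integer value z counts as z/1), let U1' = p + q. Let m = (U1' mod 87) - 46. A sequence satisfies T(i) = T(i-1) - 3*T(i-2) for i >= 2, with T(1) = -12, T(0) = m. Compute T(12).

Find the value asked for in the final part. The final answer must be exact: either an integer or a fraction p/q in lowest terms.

31476

Part 1: total draws C(15,5) = 3003; favorable C(8,5) = 56; P = 8/429; answer 8/429
Part 2: U1 = 8/429; threaded value p + q = 437; m = -44; T(2) = 1*(-12) - 3*(-44) = 120; iterating: T(2)=120, T(3)=156, T(4)=-204, T(5)=-672, T(6)=-60, T(7)=1956, T(8)=2136, T(9)=-3732, T(10)=-10140, T(11)=1056, T(12)=31476; answer 31476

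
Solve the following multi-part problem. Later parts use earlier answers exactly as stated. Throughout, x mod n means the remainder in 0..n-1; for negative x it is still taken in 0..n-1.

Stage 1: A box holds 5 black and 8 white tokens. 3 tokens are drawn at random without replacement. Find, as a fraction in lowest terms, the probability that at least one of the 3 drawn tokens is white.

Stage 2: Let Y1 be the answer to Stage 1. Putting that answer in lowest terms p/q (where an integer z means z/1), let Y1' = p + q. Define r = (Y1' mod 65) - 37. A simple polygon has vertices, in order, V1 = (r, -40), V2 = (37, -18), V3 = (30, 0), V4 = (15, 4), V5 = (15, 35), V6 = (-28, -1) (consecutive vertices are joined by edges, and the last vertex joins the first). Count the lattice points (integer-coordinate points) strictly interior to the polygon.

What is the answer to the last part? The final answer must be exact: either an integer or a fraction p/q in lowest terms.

Stage 1: total draws C(13,3) = 286; complement C(5,3) = 10; favorable 286 - 10 = 276; P = 138/143; answer 138/143
Stage 2: Y1 = 138/143; threaded value p + q = 281; r = -16; cross terms: (-16*-18 - 37*-40)=1768, (37*0 - 30*-18)=540, (30*4 - 15*0)=120, (15*35 - 15*4)=465, (15*-1 - -28*35)=965, (-28*-40 - -16*-1)=1104; twice the area = |4962| = 4962; area = 2481; boundary points = 1 + 1 + 1 + 31 + 1 + 3 = 38; strictly interior points = area - boundary/2 + 1 = 2463; answer 2463

2463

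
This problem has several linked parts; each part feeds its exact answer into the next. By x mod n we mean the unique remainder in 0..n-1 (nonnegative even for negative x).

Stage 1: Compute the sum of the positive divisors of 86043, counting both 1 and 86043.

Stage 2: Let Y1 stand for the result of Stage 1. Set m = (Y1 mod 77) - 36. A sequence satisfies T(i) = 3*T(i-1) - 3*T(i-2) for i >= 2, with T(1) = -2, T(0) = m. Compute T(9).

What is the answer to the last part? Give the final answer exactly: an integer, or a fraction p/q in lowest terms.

Stage 1: 86043 = 3 * 23 * 29 * 43; sigma = (1 + 3) * (1 + 23) * (1 + 29) * (1 + 43) = 4 * 24 * 30 * 44 = 126720; answer 126720
Stage 2: Y1 = 126720; m = 19; T(2) = 3*(-2) - 3*(19) = -63; iterating: T(2)=-63, T(3)=-183, T(4)=-360, T(5)=-531, T(6)=-513, T(7)=54, T(8)=1701, T(9)=4941; answer 4941

4941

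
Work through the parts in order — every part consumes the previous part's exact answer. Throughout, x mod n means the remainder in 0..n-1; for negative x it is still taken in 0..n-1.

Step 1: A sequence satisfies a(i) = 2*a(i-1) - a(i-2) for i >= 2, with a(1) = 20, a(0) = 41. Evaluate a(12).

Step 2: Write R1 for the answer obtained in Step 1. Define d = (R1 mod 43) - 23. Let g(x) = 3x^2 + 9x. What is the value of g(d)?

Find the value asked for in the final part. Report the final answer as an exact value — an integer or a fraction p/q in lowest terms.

Step 1: a(2) = 2*(20) - 1*(41) = -1; iterating: a(2)=-1, a(3)=-22, a(4)=-43, a(5)=-64, a(6)=-85, a(7)=-106, a(8)=-127, a(9)=-148, a(10)=-169, a(11)=-190, a(12)=-211; answer -211
Step 2: R1 = -211; d = -19; 3*(-19)^2 + 9*(-19)^1 = (1083) + (-171) = 912; answer 912

912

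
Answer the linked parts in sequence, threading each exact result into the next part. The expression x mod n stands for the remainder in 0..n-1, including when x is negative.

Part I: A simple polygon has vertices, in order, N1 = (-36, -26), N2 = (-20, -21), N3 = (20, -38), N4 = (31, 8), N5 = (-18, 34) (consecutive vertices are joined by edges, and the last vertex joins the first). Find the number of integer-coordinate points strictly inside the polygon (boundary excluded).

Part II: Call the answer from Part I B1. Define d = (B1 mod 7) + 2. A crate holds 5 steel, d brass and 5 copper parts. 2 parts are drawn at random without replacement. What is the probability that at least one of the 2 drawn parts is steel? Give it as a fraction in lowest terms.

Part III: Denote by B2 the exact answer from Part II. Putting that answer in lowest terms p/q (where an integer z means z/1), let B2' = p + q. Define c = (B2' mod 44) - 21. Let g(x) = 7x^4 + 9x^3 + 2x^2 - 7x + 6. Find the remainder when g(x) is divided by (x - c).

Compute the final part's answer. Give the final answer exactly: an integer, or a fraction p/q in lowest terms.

Part I: cross terms: (-36*-21 - -20*-26)=236, (-20*-38 - 20*-21)=1180, (20*8 - 31*-38)=1338, (31*34 - -18*8)=1198, (-18*-26 - -36*34)=1692; twice the area = |5644| = 5644; area = 2822; boundary points = 1 + 1 + 1 + 1 + 6 = 10; strictly interior points = area - boundary/2 + 1 = 2818; answer 2818
Part II: B1 = 2818; d = 6; total draws C(16,2) = 120; complement C(11,2) = 55; favorable 120 - 55 = 65; P = 13/24; answer 13/24
Part III: B2 = 13/24; threaded value p + q = 37; c = 16; remainder = value at the root: 7*(16)^4 + 9*(16)^3 + 2*(16)^2 - 7*(16)^1 + 6 = (458752) + (36864) + (512) + (-112) + (6) = 496022; answer 496022

496022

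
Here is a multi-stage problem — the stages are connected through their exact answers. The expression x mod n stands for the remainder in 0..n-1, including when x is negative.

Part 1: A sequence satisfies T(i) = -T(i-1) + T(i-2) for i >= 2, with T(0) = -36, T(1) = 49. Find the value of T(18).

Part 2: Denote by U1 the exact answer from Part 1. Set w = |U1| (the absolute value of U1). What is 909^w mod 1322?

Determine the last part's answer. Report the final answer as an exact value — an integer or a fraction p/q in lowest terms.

1123

Part 1: T(2) = -1*(49) + 1*(-36) = -85; iterating: T(2)=-85, T(3)=134, T(4)=-219, T(5)=353, T(6)=-572, T(7)=925, T(8)=-1497, T(9)=2422, T(10)=-3919, T(11)=6341, T(12)=-10260, T(13)=16601, T(14)=-26861, T(15)=43462, T(16)=-70323, T(17)=113785, T(18)=-184108; answer -184108
Part 2: U1 = -184108; w = 184108; squarings mod 1322: 909^1=909, 909^2=31, 909^4=961, 909^8=765, 909^16=901, 909^32=93, 909^64=717, 909^128=1153, 909^256=799, 909^512=1197, 909^1024=1083, 909^2048=275, 909^4096=271, 909^8192=731, 909^16384=273, 909^32768=497, 909^65536=1117, 909^131072=1043; 909^184108 = 909^4 * 909^8 * 909^32 * 909^256 * 909^512 * 909^1024 * 909^2048 * 909^16384 * 909^32768 * 909^131072 = 1123 (mod 1322); answer 1123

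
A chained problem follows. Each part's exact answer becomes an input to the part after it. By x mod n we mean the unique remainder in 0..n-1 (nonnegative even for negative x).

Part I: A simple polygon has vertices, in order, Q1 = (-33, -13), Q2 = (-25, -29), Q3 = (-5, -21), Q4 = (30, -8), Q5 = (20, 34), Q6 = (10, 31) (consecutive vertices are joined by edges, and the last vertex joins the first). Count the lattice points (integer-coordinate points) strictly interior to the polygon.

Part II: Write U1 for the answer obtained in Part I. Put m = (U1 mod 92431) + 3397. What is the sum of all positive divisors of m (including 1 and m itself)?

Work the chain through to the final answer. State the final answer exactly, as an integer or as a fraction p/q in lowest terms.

Part I: cross terms: (-33*-29 - -25*-13)=632, (-25*-21 - -5*-29)=380, (-5*-8 - 30*-21)=670, (30*34 - 20*-8)=1180, (20*31 - 10*34)=280, (10*-13 - -33*31)=893; twice the area = |4035| = 4035; area = 4035/2; boundary points = 8 + 4 + 1 + 2 + 1 + 1 = 17; strictly interior points = area - boundary/2 + 1 = 2010; answer 2010
Part II: U1 = 2010; m = 5407; 5407 is prime, so its only divisors are 1 and 5407; sigma = 1 + 5407 = 5408; answer 5408

5408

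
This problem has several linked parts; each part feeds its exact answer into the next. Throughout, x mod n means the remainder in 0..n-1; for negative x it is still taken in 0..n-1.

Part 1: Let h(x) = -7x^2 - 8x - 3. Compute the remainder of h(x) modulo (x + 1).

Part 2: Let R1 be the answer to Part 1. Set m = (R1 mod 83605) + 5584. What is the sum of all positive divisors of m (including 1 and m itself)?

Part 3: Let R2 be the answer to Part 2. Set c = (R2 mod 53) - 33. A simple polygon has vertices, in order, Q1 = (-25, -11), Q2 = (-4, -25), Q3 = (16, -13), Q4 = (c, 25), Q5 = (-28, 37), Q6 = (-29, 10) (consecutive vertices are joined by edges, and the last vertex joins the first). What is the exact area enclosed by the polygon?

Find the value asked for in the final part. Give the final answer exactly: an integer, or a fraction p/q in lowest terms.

Part 1: remainder = value at the root: -7*(-1)^2 - 8*(-1)^1 - 3 = (-7) + (8) + (-3) = -2; answer -2
Part 2: R1 = -2; m = 89187; 89187 = 3 * 7 * 31 * 137; sigma = (1 + 3) * (1 + 7) * (1 + 31) * (1 + 137) = 4 * 8 * 32 * 138 = 141312; answer 141312
Part 3: R2 = 141312; c = -19; cross terms: (-25*-25 - -4*-11)=581, (-4*-13 - 16*-25)=452, (16*25 - -19*-13)=153, (-19*37 - -28*25)=-3, (-28*10 - -29*37)=793, (-29*-11 - -25*10)=569; twice the area = |2545| = 2545; area = 2545/2; answer 2545/2

2545/2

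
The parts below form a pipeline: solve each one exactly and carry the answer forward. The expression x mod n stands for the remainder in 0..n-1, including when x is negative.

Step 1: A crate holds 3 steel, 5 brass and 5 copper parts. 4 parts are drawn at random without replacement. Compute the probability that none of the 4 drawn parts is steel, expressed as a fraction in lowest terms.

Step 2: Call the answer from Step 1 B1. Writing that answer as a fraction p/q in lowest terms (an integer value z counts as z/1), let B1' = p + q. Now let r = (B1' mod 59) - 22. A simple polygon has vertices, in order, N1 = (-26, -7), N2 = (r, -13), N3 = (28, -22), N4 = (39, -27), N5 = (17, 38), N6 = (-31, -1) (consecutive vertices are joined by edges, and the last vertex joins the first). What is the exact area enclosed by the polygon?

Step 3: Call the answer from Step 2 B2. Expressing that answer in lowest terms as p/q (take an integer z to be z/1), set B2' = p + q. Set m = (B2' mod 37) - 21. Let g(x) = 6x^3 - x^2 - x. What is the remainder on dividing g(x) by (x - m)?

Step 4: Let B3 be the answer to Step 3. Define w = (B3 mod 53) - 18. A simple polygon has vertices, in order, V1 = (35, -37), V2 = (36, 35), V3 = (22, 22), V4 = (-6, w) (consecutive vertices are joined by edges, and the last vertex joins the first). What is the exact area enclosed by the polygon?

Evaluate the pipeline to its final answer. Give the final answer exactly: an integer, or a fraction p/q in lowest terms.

2803/2

Step 1: total draws C(13,4) = 715; favorable C(10,4) = 210; P = 42/143; answer 42/143
Step 2: B1 = 42/143; threaded value p + q = 185; r = -14; cross terms: (-26*-13 - -14*-7)=240, (-14*-22 - 28*-13)=672, (28*-27 - 39*-22)=102, (39*38 - 17*-27)=1941, (17*-1 - -31*38)=1161, (-31*-7 - -26*-1)=191; twice the area = |4307| = 4307; area = 4307/2; answer 4307/2
Step 3: B2 = 4307/2; threaded value p + q = 4309; m = -4; remainder = value at the root: 6*(-4)^3 - 1*(-4)^2 - 1*(-4)^1 = (-384) + (-16) + (4) = -396; answer -396
Step 4: B3 = -396; w = 10; cross terms: (35*35 - 36*-37)=2557, (36*22 - 22*35)=22, (22*10 - -6*22)=352, (-6*-37 - 35*10)=-128; twice the area = |2803| = 2803; area = 2803/2; answer 2803/2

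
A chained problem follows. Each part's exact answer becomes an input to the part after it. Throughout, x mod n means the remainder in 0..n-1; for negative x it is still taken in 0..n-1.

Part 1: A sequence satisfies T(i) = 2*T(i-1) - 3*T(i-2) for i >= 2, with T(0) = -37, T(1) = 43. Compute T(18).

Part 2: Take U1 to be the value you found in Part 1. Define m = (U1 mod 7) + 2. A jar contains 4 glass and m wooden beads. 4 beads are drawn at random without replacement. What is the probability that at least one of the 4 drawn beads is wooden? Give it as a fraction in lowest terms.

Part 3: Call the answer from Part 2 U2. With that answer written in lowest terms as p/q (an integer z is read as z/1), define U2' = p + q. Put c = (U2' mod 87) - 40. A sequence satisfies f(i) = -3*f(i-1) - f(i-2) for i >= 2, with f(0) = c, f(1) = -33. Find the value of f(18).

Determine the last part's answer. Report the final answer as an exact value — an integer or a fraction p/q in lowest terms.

424266972

Part 1: T(2) = 2*(43) - 3*(-37) = 197; iterating: T(2)=197, T(3)=265, T(4)=-61, T(5)=-917, T(6)=-1651, T(7)=-551, T(8)=3851, T(9)=9355, T(10)=7157, T(11)=-13751, T(12)=-48973, T(13)=-56693, T(14)=33533, T(15)=237145, T(16)=373691, T(17)=35947, T(18)=-1049179; answer -1049179
Part 2: U1 = -1049179; m = 4; total draws C(8,4) = 70; complement C(4,4) = 1; favorable 70 - 1 = 69; P = 69/70; answer 69/70
Part 3: U2 = 69/70; threaded value p + q = 139; c = 12; f(2) = -3*(-33) - 1*(12) = 87; iterating: f(2)=87, f(3)=-228, f(4)=597, f(5)=-1563, f(6)=4092, f(7)=-10713, f(8)=28047, f(9)=-73428, f(10)=192237, f(11)=-503283, f(12)=1317612, f(13)=-3449553, f(14)=9031047, f(15)=-23643588, f(16)=61899717, f(17)=-162055563, f(18)=424266972; answer 424266972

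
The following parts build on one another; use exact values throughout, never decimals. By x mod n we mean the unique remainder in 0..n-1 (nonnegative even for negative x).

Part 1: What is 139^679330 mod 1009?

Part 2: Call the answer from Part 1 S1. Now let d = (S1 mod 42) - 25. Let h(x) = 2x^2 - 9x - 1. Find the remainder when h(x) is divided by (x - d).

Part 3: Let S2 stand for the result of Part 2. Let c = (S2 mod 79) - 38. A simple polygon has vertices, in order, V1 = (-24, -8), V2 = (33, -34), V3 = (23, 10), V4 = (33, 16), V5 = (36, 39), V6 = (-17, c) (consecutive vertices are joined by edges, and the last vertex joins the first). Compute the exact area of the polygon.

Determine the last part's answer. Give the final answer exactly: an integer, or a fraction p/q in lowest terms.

2770

Part 1: squarings mod 1009: 139^1=139, 139^2=150, 139^4=302, 139^8=394, 139^16=859, 139^32=302, 139^64=394, 139^128=859, 139^256=302, 139^512=394, 139^1024=859, 139^2048=302, 139^4096=394, 139^8192=859, 139^16384=302, 139^32768=394, 139^65536=859, 139^131072=302, 139^262144=394, 139^524288=859; 139^679330 = 139^2 * 139^32 * 139^128 * 139^256 * 139^1024 * 139^2048 * 139^4096 * 139^16384 * 139^131072 * 139^524288 = 615 (mod 1009); answer 615
Part 2: S1 = 615; d = 2; remainder = value at the root: 2*(2)^2 - 9*(2)^1 - 1 = (8) + (-18) + (-1) = -11; answer -11
Part 3: S2 = -11; c = 30; cross terms: (-24*-34 - 33*-8)=1080, (33*10 - 23*-34)=1112, (23*16 - 33*10)=38, (33*39 - 36*16)=711, (36*30 - -17*39)=1743, (-17*-8 - -24*30)=856; twice the area = |5540| = 5540; area = 2770; answer 2770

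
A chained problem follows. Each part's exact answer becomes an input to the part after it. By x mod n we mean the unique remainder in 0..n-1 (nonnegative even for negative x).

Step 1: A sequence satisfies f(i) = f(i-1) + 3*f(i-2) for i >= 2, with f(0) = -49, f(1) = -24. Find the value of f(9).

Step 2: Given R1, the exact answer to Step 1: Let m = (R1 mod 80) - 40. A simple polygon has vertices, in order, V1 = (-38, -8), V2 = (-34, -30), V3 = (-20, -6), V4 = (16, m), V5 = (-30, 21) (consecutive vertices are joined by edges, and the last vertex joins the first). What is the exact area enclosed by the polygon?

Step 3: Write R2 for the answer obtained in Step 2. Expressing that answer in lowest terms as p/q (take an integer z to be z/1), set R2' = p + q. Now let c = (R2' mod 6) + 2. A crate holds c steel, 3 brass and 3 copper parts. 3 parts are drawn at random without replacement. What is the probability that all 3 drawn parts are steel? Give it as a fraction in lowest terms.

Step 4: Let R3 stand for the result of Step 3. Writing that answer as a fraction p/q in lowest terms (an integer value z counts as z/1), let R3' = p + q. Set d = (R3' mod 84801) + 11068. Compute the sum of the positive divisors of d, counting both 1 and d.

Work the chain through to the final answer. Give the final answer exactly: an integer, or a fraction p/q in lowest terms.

11760

Step 1: f(2) = 1*(-24) + 3*(-49) = -171; iterating: f(2)=-171, f(3)=-243, f(4)=-756, f(5)=-1485, f(6)=-3753, f(7)=-8208, f(8)=-19467, f(9)=-44091; answer -44091
Step 2: R1 = -44091; m = 29; cross terms: (-38*-30 - -34*-8)=868, (-34*-6 - -20*-30)=-396, (-20*29 - 16*-6)=-484, (16*21 - -30*29)=1206, (-30*-8 - -38*21)=1038; twice the area = |2232| = 2232; area = 1116; answer 1116
Step 3: R2 = 1116; threaded value p + q = 1117; c = 3; total draws C(9,3) = 84; favorable C(3,3) = 1; P = 1/84; answer 1/84
Step 4: R3 = 1/84; threaded value p + q = 85; d = 11153; 11153 = 19 * 587; sigma = (1 + 19) * (1 + 587) = 20 * 588 = 11760; answer 11760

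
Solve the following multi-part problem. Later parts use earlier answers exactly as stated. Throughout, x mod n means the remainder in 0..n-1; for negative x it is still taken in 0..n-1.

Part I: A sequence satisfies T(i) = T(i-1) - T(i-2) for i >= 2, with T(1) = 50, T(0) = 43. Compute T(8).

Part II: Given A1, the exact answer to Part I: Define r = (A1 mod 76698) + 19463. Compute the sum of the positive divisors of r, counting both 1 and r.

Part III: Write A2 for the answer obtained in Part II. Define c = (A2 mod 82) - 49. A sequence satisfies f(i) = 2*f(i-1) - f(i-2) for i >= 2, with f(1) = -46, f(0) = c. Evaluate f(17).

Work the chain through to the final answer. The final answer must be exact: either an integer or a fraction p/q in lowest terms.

-254

Part I: T(2) = 1*(50) - 1*(43) = 7; iterating: T(2)=7, T(3)=-43, T(4)=-50, T(5)=-7, T(6)=43, T(7)=50, T(8)=7; answer 7
Part II: A1 = 7; r = 19470; 19470 = 2 * 3 * 5 * 11 * 59; sigma = (1 + 2) * (1 + 3) * (1 + 5) * (1 + 11) * (1 + 59) = 3 * 4 * 6 * 12 * 60 = 51840; answer 51840
Part III: A2 = 51840; c = -33; f(2) = 2*(-46) - 1*(-33) = -59; iterating: f(2)=-59, f(3)=-72, f(4)=-85, f(5)=-98, f(6)=-111, f(7)=-124, f(8)=-137, f(9)=-150, f(10)=-163, f(11)=-176, f(12)=-189, f(13)=-202, f(14)=-215, f(15)=-228, f(16)=-241, f(17)=-254; answer -254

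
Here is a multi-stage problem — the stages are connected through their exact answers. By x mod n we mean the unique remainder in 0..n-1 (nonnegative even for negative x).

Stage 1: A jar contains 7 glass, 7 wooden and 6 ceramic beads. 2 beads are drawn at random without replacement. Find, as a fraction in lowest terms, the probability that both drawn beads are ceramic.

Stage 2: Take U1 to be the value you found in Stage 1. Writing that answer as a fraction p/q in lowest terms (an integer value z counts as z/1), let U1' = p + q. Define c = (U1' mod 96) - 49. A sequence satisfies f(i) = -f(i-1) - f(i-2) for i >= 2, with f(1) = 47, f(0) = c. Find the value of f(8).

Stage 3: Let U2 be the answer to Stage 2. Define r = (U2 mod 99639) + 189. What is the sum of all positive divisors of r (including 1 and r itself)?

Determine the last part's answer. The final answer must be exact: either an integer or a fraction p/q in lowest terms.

Stage 1: total draws C(20,2) = 190; favorable C(6,2) = 15; P = 3/38; answer 3/38
Stage 2: U1 = 3/38; threaded value p + q = 41; c = -8; f(2) = -1*(47) - 1*(-8) = -39; iterating: f(2)=-39, f(3)=-8, f(4)=47, f(5)=-39, f(6)=-8, f(7)=47, f(8)=-39; answer -39
Stage 3: U2 = -39; r = 99789; 99789 = 3 * 29 * 31 * 37; sigma = (1 + 3) * (1 + 29) * (1 + 31) * (1 + 37) = 4 * 30 * 32 * 38 = 145920; answer 145920

145920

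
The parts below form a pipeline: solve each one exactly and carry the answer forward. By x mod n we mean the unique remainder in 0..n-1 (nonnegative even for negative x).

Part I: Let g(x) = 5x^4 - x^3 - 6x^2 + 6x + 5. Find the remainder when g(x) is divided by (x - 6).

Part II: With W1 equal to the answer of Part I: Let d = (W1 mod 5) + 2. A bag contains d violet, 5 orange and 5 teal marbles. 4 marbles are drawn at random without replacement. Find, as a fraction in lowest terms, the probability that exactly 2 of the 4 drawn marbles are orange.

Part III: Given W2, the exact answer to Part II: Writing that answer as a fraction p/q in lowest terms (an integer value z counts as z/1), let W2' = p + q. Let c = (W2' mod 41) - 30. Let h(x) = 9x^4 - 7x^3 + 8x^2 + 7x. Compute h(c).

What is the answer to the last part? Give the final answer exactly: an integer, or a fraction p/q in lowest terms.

134

Part I: remainder = value at the root: 5*(6)^4 - 1*(6)^3 - 6*(6)^2 + 6*(6)^1 + 5 = (6480) + (-216) + (-216) + (36) + (5) = 6089; answer 6089
Part II: W1 = 6089; d = 6; total draws C(16,4) = 1820; favorable C(5,2)*C(11,2) = 550; P = 55/182; answer 55/182
Part III: W2 = 55/182; threaded value p + q = 237; c = 2; 9*(2)^4 - 7*(2)^3 + 8*(2)^2 + 7*(2)^1 = (144) + (-56) + (32) + (14) = 134; answer 134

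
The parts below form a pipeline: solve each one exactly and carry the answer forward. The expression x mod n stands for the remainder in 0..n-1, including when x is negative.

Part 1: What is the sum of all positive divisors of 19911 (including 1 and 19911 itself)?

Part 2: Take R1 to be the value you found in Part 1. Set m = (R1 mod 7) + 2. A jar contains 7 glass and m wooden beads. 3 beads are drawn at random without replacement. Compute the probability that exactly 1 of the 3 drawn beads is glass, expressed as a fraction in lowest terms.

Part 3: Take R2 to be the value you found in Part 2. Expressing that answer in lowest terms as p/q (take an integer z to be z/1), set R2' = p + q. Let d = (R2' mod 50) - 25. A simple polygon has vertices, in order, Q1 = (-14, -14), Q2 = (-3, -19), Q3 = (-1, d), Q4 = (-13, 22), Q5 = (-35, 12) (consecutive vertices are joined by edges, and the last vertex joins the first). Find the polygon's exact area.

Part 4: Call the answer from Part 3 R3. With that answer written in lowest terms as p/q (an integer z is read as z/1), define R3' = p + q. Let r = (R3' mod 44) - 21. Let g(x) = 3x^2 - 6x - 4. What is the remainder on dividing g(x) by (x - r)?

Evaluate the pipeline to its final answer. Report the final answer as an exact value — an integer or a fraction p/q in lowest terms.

860

Part 1: 19911 = 3 * 6637; sigma = (1 + 3) * (1 + 6637) = 4 * 6638 = 26552; answer 26552
Part 2: R1 = 26552; m = 3; total draws C(10,3) = 120; favorable C(7,1)*C(3,2) = 21; P = 7/40; answer 7/40
Part 3: R2 = 7/40; threaded value p + q = 47; d = 22; cross terms: (-14*-19 - -3*-14)=224, (-3*22 - -1*-19)=-85, (-1*22 - -13*22)=264, (-13*12 - -35*22)=614, (-35*-14 - -14*12)=658; twice the area = |1675| = 1675; area = 1675/2; answer 1675/2
Part 4: R3 = 1675/2; threaded value p + q = 1677; r = -16; remainder = value at the root: 3*(-16)^2 - 6*(-16)^1 - 4 = (768) + (96) + (-4) = 860; answer 860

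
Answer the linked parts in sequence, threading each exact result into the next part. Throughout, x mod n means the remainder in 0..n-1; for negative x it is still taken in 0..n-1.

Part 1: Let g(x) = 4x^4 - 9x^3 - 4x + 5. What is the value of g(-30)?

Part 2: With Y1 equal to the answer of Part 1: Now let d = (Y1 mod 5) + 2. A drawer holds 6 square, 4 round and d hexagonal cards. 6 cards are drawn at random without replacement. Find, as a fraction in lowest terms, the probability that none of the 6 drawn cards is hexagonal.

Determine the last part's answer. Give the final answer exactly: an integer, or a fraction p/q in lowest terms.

Part 1: 4*(-30)^4 - 9*(-30)^3 - 4*(-30)^1 + 5 = (3240000) + (243000) + (120) + (5) = 3483125; answer 3483125
Part 2: Y1 = 3483125; d = 2; total draws C(12,6) = 924; favorable C(10,6) = 210; P = 5/22; answer 5/22

5/22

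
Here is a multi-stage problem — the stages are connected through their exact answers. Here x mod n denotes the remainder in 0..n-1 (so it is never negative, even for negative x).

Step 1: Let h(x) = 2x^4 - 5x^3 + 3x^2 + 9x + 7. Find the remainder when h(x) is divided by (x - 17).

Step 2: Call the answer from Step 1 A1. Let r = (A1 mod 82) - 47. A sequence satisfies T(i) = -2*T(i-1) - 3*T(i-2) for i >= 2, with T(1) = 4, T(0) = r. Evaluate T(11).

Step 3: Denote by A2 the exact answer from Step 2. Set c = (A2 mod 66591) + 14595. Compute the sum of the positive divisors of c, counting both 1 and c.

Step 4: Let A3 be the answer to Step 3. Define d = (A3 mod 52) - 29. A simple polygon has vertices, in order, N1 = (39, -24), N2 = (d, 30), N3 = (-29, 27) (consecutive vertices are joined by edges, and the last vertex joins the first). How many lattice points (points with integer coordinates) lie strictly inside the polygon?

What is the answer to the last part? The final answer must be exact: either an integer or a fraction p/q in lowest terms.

142

Step 1: remainder = value at the root: 2*(17)^4 - 5*(17)^3 + 3*(17)^2 + 9*(17)^1 + 7 = (167042) + (-24565) + (867) + (153) + (7) = 143504; answer 143504
Step 2: A1 = 143504; r = -43; T(2) = -2*(4) - 3*(-43) = 121; iterating: T(2)=121, T(3)=-254, T(4)=145, T(5)=472, T(6)=-1379, T(7)=1342, T(8)=1453, T(9)=-6932, T(10)=9505, T(11)=1786; answer 1786
Step 3: A2 = 1786; c = 16381; 16381 is prime, so its only divisors are 1 and 16381; sigma = 1 + 16381 = 16382; answer 16382
Step 4: A3 = 16382; d = -27; cross terms: (39*30 - -27*-24)=522, (-27*27 - -29*30)=141, (-29*-24 - 39*27)=-357; twice the area = |306| = 306; area = 153; boundary points = 6 + 1 + 17 = 24; strictly interior points = area - boundary/2 + 1 = 142; answer 142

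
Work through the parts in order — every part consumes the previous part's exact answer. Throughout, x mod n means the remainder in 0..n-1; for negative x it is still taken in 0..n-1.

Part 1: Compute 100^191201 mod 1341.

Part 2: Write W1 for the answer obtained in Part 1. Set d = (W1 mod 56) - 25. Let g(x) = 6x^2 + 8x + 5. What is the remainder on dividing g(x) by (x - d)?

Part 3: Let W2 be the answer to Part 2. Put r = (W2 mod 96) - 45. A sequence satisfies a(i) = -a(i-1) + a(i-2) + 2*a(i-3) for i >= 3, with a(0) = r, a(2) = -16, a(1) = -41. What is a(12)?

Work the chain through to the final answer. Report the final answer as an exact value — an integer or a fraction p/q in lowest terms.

Part 1: squarings mod 1341: 100^1=100, 100^2=613, 100^4=289, 100^8=379, 100^16=154, 100^32=919, 100^64=1072, 100^128=1288, 100^256=127, 100^512=37, 100^1024=28, 100^2048=784, 100^4096=478, 100^8192=514, 100^16384=19, 100^32768=361, 100^65536=244, 100^131072=532; 100^191201 = 100^1 * 100^32 * 100^64 * 100^128 * 100^512 * 100^2048 * 100^8192 * 100^16384 * 100^32768 * 100^131072 = 1063 (mod 1341); answer 1063
Part 2: W1 = 1063; d = 30; remainder = value at the root: 6*(30)^2 + 8*(30)^1 + 5 = (5400) + (240) + (5) = 5645; answer 5645
Part 3: W2 = 5645; r = 32; a(3) = -1*(-16) + 1*(-41) + 2*(32) = 39; iterating: a(3)=39, a(4)=-137, a(5)=144, a(6)=-203, a(7)=73, a(8)=12, a(9)=-345, a(10)=503, a(11)=-824, a(12)=637; answer 637

637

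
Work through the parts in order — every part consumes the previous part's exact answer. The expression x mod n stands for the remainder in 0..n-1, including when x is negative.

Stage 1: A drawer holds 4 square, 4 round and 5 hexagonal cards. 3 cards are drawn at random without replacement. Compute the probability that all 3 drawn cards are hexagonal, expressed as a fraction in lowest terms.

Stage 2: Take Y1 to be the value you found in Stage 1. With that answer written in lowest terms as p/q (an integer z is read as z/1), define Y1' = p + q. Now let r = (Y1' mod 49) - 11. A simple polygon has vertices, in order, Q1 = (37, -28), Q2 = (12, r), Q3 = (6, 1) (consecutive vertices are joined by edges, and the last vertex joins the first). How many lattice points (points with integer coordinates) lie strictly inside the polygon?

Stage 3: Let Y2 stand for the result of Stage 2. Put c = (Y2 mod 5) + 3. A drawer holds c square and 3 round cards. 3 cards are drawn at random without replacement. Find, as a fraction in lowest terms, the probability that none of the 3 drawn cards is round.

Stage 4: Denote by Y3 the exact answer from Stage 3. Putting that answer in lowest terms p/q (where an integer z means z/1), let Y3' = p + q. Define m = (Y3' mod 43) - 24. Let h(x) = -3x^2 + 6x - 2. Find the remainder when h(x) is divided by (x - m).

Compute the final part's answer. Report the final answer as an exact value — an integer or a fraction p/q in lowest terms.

Stage 1: total draws C(13,3) = 286; favorable C(5,3) = 10; P = 5/143; answer 5/143
Stage 2: Y1 = 5/143; threaded value p + q = 148; r = -10; cross terms: (37*-10 - 12*-28)=-34, (12*1 - 6*-10)=72, (6*-28 - 37*1)=-205; twice the area = |-167| = 167; area = 167/2; boundary points = 1 + 1 + 1 = 3; strictly interior points = area - boundary/2 + 1 = 83; answer 83
Stage 3: Y2 = 83; c = 6; total draws C(9,3) = 84; favorable C(6,3) = 20; P = 5/21; answer 5/21
Stage 4: Y3 = 5/21; threaded value p + q = 26; m = 2; remainder = value at the root: -3*(2)^2 + 6*(2)^1 - 2 = (-12) + (12) + (-2) = -2; answer -2

-2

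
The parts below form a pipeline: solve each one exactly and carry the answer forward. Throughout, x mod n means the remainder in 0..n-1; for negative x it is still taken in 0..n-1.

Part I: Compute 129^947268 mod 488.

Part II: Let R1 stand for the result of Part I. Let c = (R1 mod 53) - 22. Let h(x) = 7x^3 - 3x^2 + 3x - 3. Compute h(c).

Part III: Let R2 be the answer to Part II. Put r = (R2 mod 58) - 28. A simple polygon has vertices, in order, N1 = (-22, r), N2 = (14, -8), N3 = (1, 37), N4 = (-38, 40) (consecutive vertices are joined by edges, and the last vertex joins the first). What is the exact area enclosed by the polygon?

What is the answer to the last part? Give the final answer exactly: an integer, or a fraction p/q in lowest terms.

1670

Part I: squarings mod 488: 129^1=129, 129^2=49, 129^4=449, 129^8=57, 129^16=321, 129^32=73, 129^64=449, 129^128=57, 129^256=321, 129^512=73, 129^1024=449, 129^2048=57, 129^4096=321, 129^8192=73, 129^16384=449, 129^32768=57, 129^65536=321, 129^131072=73, 129^262144=449, 129^524288=57; 129^947268 = 129^4 * 129^64 * 129^1024 * 129^4096 * 129^8192 * 129^16384 * 129^131072 * 129^262144 * 129^524288 = 9 (mod 488); answer 9
Part II: R1 = 9; c = -13; 7*(-13)^3 - 3*(-13)^2 + 3*(-13)^1 - 3 = (-15379) + (-507) + (-39) + (-3) = -15928; answer -15928
Part III: R2 = -15928; r = -6; cross terms: (-22*-8 - 14*-6)=260, (14*37 - 1*-8)=526, (1*40 - -38*37)=1446, (-38*-6 - -22*40)=1108; twice the area = |3340| = 3340; area = 1670; answer 1670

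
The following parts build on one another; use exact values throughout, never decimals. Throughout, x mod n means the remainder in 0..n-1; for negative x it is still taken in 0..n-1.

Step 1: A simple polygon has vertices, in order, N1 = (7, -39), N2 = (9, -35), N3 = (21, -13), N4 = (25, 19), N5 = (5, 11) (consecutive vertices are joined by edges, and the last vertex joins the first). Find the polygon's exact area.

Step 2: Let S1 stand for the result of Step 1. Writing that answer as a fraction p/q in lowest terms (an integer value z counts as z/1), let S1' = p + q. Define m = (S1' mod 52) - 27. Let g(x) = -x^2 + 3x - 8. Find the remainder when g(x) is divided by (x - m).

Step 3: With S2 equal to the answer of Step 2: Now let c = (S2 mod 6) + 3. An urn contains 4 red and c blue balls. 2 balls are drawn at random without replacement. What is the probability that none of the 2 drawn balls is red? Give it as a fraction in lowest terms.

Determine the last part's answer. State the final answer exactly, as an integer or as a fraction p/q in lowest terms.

21/55

Step 1: cross terms: (7*-35 - 9*-39)=106, (9*-13 - 21*-35)=618, (21*19 - 25*-13)=724, (25*11 - 5*19)=180, (5*-39 - 7*11)=-272; twice the area = |1356| = 1356; area = 678; answer 678
Step 2: S1 = 678; threaded value p + q = 679; m = -24; remainder = value at the root: -1*(-24)^2 + 3*(-24)^1 - 8 = (-576) + (-72) + (-8) = -656; answer -656
Step 3: S2 = -656; c = 7; total draws C(11,2) = 55; favorable C(7,2) = 21; P = 21/55; answer 21/55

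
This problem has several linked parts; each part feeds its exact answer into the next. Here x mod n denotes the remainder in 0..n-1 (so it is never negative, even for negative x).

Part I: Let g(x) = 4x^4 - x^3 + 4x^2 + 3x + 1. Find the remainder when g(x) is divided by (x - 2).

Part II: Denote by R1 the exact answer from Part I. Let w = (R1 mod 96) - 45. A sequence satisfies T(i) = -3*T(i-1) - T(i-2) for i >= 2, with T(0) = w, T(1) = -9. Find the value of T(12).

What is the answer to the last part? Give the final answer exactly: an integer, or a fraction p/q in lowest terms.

Part I: remainder = value at the root: 4*(2)^4 - 1*(2)^3 + 4*(2)^2 + 3*(2)^1 + 1 = (64) + (-8) + (16) + (6) + (1) = 79; answer 79
Part II: R1 = 79; w = 34; T(2) = -3*(-9) - 1*(34) = -7; iterating: T(2)=-7, T(3)=30, T(4)=-83, T(5)=219, T(6)=-574, T(7)=1503, T(8)=-3935, T(9)=10302, T(10)=-26971, T(11)=70611, T(12)=-184862; answer -184862

-184862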